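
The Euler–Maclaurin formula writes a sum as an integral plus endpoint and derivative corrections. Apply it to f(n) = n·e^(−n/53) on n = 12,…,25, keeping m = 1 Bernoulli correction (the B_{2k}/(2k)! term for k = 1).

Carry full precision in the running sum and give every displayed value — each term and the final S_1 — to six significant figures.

S_1 ≈ 180.182

The integral term ∫_12^25 x·e^(−x/53) dx = 167.623.
Boundary: ½(f(12) + f(25)) = ½(9.56864 + 15.5985) = 12.5836.
Integral + boundary = 180.206.
Correction k=1: B_{2}/2! · (f^{(1)}(25) − f^{(1)}(12)) = 1/12 · (0.329630 − 0.616847) = -0.0239347.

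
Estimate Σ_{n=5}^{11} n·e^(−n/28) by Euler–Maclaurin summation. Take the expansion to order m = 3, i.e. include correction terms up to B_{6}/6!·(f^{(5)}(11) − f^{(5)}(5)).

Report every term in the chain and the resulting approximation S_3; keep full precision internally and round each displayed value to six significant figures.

Integral: ∫_5^11 x·e^(−x/28) dx = 35.6563.
Boundary: ½(f(5) + f(11)) = ½(4.18232 + 7.42638) = 5.80435.
Integral + boundary = 41.4607.
k=1: B_{2}/(2)! × [f^{(1)}(11) − f^{(1)}(5)] = 1/12 × (0.409897 − 0.687096) = -0.0230999.
Partial sum through k=1: 41.4376.
k=2: B_{4}/(4)! × [f^{(3)}(11) − f^{(3)}(5)] = −1/720 × (0.00224509 − 0.00301024) = 1.06271e-06.
Partial sum through k=2: 41.4376.
k=3: B_{6}/(6)! × [f^{(5)}(11) − f^{(5)}(5)] = 1/30240 × (5.06039e-06 − 6.56132e-06) = -4.96339e-11.

S_3 ≈ 41.4376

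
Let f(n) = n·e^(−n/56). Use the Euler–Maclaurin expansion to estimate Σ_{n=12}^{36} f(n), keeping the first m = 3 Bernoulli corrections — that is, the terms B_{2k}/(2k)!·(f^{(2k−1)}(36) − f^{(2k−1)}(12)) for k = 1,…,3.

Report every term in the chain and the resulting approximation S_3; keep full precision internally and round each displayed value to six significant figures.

S_3 ≈ 378.914

The integral term ∫_12^36 x·e^(−x/56) dx = 364.644.
Boundary: ½(f(12) + f(36)) = ½(9.68541 + 18.9284) = 14.3069.
So far: 378.951.
k=1: B_{2}/(2)! × [f^{(1)}(36) − f^{(1)}(12)] = 1/12 × (0.187781 − 0.634164) = -0.0371985.
Running total after k=1: 378.914.
k=2: B_{4}/(4)! × [f^{(3)}(36) − f^{(3)}(12)] = −1/720 × (0.000395203 − 0.000716964) = 4.46890e-07.
Running total after k=2: 378.914.
k=3: B_{6}/(6)! × [f^{(5)}(36) − f^{(5)}(12)] = 1/30240 × (2.32949e-07 − 3.92764e-07) = -5.28489e-12.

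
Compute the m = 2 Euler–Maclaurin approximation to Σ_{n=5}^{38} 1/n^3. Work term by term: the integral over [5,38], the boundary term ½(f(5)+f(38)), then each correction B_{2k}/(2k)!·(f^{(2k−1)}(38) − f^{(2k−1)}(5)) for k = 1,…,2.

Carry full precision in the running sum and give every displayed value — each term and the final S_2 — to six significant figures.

The integral term ∫_5^38 1/x^3 dx = 0.0196537.
½[f(5) + f(38)] = ½[0.00800000 + 1.82242e-05] = 0.00400911.
Integral + boundary = 0.0236629.
k=1: B_{2}/(2)! × [f^{(1)}(38) − f^{(1)}(5)] = 1/12 × (-1.43876e-06 − (-0.00480000)) = 0.000399880.
Partial sum through k=1: 0.0240627.
k=2: B_{4}/(4)! × [f^{(3)}(38) − f^{(3)}(5)] = −1/720 × (-1.99274e-08 − (-0.00384000)) = -5.33331e-06.

S_2 ≈ 0.0240574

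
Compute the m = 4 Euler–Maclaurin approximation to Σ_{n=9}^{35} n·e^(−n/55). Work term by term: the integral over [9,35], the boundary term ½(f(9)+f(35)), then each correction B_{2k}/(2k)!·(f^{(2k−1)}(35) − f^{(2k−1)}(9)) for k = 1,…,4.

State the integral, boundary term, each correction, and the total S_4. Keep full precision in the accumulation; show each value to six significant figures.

∫_9^35 x·e^(−x/55) dx evaluates to 369.052.
Boundary: ½(f(9) + f(35)) = ½(7.64146 + 18.5225) = 13.0820.
So far: 382.134.
Order-1 term: 1/12 · (0.192441 − 0.710115) = -0.0431395.
Partial sum through k=1: 382.091.
Order-2 term: −1/720 · (0.000413510 − 0.000796105) = 5.31381e-07.
Partial sum through k=2: 382.091.
Order-3 term: 1/30240 · (2.52365e-07 − 4.48747e-07) = -6.49413e-12.
Partial sum through k=3: 382.091.
Order-4 term: −1/1209600 · (1.21663e-10 − 2.09692e-10) = 7.27753e-17.

S_4 ≈ 382.091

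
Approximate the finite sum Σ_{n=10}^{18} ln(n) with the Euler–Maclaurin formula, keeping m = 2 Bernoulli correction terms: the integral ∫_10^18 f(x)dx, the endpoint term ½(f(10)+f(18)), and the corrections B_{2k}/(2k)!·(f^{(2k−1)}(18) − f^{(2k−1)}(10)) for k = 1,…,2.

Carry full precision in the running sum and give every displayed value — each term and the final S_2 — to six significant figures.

Integral: ∫_10^18 ln(x) dx = 21.0008.
½[f(10) + f(18)] = ½[2.30259 + 2.89037] = 2.59648.
So far: 23.5973.
Correction k=1: B_{2}/2! · (f^{(1)}(18) − f^{(1)}(10)) = 1/12 · (0.0555556 − 0.100000) = -0.00370370.
After k=1: 23.5936.
Correction k=2: B_{4}/4! · (f^{(3)}(18) − f^{(3)}(10)) = −1/720 · (0.000342936 − 0.00200000) = 2.30148e-06.

S_2 ≈ 23.5936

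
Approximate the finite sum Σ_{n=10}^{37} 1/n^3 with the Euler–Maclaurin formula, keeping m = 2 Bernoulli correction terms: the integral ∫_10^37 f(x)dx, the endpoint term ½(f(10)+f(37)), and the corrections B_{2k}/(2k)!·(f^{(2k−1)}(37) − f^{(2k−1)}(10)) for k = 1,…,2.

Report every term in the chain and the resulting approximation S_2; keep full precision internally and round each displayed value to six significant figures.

The integral term ∫_10^37 1/x^3 dx = 0.00463477.
½[f(10) + f(37)] = ½[0.00100000 + 1.97422e-05] = 0.000509871.
So far: 0.00514464.
Order-1 term: 1/12 · (-1.60072e-06 − (-0.000300000)) = 2.48666e-05.
Running total after k=1: 0.00516951.
Order-2 term: −1/720 · (-2.33852e-08 − (-6.00000e-05)) = -8.33009e-08.

S_2 ≈ 0.00516942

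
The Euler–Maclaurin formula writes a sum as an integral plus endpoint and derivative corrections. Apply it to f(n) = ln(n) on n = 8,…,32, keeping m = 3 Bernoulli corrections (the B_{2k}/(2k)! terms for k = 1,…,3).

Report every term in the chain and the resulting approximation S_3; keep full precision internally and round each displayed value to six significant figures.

∫_8^32 ln(x) dx evaluates to 70.2680.
Boundary: ½(f(8) + f(32)) = ½(2.07944 + 3.46574) = 2.77259.
Integral + boundary = 73.0406.
Correction k=1: B_{2}/2! · (f^{(1)}(32) − f^{(1)}(8)) = 1/12 · (0.0312500 − 0.125000) = -0.00781250.
Partial sum through k=1: 73.0328.
Correction k=2: B_{4}/4! · (f^{(3)}(32) − f^{(3)}(8)) = −1/720 · (6.10352e-05 − 0.00390625) = 5.34058e-06.
Partial sum through k=2: 73.0328.
Correction k=3: B_{6}/6! · (f^{(5)}(32) − f^{(5)}(8)) = 1/30240 · (7.15256e-07 − 0.000732422) = -2.41966e-08.

S_3 ≈ 73.0328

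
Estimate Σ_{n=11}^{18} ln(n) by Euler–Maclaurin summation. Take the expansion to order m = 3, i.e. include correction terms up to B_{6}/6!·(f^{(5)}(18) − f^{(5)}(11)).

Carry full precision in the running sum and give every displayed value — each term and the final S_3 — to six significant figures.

The integral term ∫_11^18 ln(x) dx = 18.6498.
Endpoint term: (f(11) + f(18))/2 = (2.39790 + 2.89037)/2 = 2.64413.
So far: 21.2940.
k=1: B_{2}/(2)! × [f^{(1)}(18) − f^{(1)}(11)] = 1/12 × (0.0555556 − 0.0909091) = -0.00294613.
Running total after k=1: 21.2910.
k=2: B_{4}/(4)! × [f^{(3)}(18) − f^{(3)}(11)] = −1/720 × (0.000342936 − 0.00150263) = 1.61069e-06.
Running total after k=2: 21.2910.
k=3: B_{6}/(6)! × [f^{(5)}(18) − f^{(5)}(11)] = 1/30240 × (1.27013e-05 − 0.000149021) = -4.50793e-09.

S_3 ≈ 21.2910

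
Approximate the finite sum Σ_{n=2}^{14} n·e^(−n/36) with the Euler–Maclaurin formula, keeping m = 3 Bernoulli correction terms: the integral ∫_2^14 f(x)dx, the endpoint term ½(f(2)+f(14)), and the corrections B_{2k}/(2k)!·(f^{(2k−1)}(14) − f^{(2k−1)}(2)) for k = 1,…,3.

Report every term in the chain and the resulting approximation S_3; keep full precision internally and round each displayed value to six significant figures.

Integral: ∫_2^14 x·e^(−x/36) dx = 74.0153.
Endpoint term: (f(2) + f(14))/2 = (1.89192 + 9.48933)/2 = 5.69063.
Integral + boundary = 79.7059.
Correction k=1: B_{2}/2! · (f^{(1)}(14) − f^{(1)}(2)) = 1/12 · (0.414217 − 0.893406) = -0.0399324.
Running total after k=1: 79.6660.
Correction k=2: B_{4}/4! · (f^{(3)}(14) − f^{(3)}(2)) = −1/720 · (0.00136561 − 0.00214917) = 1.08827e-06.
Running total after k=2: 79.6660.
Correction k=3: B_{6}/6! · (f^{(5)}(14) − f^{(5)}(2)) = 1/30240 · (1.86082e-06 − 2.78471e-06) = -3.05521e-11.

S_3 ≈ 79.6660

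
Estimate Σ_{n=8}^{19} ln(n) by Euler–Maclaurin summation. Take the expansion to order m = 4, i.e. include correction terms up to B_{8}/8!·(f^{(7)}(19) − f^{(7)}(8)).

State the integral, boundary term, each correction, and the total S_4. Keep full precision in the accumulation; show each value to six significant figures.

S_4 ≈ 30.8147

Integral: ∫_8^19 ln(x) dx = 28.3088.
½[f(8) + f(19)] = ½[2.07944 + 2.94444] = 2.51194.
Running total after boundary: 30.8207.
k=1: B_{2}/(2)! × [f^{(1)}(19) − f^{(1)}(8)] = 1/12 × (0.0526316 − 0.125000) = -0.00603070.
Running total after k=1: 30.8147.
k=2: B_{4}/(4)! × [f^{(3)}(19) − f^{(3)}(8)] = −1/720 × (0.000291588 − 0.00390625) = 5.02036e-06.
Running total after k=2: 30.8147.
k=3: B_{6}/(6)! × [f^{(5)}(19) − f^{(5)}(8)] = 1/30240 × (9.69267e-06 − 0.000732422) = -2.38998e-08.
Running total after k=3: 30.8147.
k=4: B_{8}/(8)! × [f^{(7)}(19) − f^{(7)}(8)] = −1/1209600 × (8.05485e-07 − 0.000343323) = 2.83166e-10.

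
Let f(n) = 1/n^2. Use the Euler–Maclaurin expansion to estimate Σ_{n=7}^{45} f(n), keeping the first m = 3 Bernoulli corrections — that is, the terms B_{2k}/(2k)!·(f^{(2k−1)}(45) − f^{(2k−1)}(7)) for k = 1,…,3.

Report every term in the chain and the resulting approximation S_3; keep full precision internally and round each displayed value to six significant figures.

S_3 ≈ 0.131568

The integral term ∫_7^45 1/x^2 dx = 0.120635.
½[f(7) + f(45)] = ½[0.0204082 + 0.000493827] = 0.0104510.
Running total after boundary: 0.131086.
Order-1 term: 1/12 · (-2.19479e-05 − (-0.00583090)) = 0.000484080.
Partial sum through k=1: 0.131570.
Order-2 term: −1/720 · (-1.30061e-07 − (-0.00142798)) = -1.98312e-06.
Partial sum through k=2: 0.131568.
Order-3 term: 1/30240 · (-1.92684e-09 − (-0.000874271)) = 2.89110e-08.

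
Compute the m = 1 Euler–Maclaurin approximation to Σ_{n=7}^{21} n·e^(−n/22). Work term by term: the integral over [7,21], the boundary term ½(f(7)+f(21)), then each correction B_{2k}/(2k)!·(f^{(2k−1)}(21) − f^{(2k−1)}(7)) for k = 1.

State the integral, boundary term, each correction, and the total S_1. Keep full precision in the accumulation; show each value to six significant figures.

S_1 ≈ 106.477

Integral: ∫_7^21 x·e^(−x/22) dx = 99.9284.
Endpoint term: (f(7) + f(21))/2 = (5.09229 + 8.08473)/2 = 6.58851.
Integral + boundary = 106.517.
k=1: B_{2}/(2)! × [f^{(1)}(21) − f^{(1)}(7)] = 1/12 × (0.0174994 − 0.496003) = -0.0398753.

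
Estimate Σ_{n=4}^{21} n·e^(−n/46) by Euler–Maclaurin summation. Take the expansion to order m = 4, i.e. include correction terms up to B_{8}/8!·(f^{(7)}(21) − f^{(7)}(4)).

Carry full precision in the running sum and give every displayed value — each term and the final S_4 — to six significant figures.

∫_4^21 x·e^(−x/46) dx evaluates to 156.054.
½[f(4) + f(21)] = ½[3.66687 + 13.3031] = 8.48501.
Running total after boundary: 164.539.
Order-1 term: 1/12 · (0.344284 − 0.837002) = -0.0410598.
After k=1: 164.498.
Order-2 term: −1/720 · (0.000761461 − 0.00126202) = 6.95223e-07.
After k=2: 164.498.
Order-3 term: 1/30240 · (6.42824e-07 − 1.00590e-06) = -1.20065e-11.
After k=3: 164.498.
Order-4 term: −1/1209600 · (4.37519e-10 − 6.68894e-10) = 1.91283e-16.

S_4 ≈ 164.498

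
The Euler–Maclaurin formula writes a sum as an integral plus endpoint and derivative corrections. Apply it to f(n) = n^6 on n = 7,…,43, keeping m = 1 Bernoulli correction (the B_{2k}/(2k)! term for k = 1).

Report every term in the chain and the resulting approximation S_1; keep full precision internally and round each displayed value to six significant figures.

∫_7^43 x^6 dx evaluates to 3.88311e+10.
½[f(7) + f(43)] = ½[117649 + 6.32136e+09] = 3.16074e+09.
So far: 4.19919e+10.
Correction k=1: B_{2}/2! · (f^{(1)}(43) − f^{(1)}(7)) = 1/12 · (8.82051e+08 − 100842) = 7.34958e+07.

S_1 ≈ 4.20653e+10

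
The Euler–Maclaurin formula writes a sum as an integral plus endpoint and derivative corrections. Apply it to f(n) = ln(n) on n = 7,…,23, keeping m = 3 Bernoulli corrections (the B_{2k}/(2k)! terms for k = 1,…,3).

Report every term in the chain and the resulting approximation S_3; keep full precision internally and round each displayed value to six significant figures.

∫_7^23 ln(x) dx evaluates to 42.4950.
Boundary: ½(f(7) + f(23)) = ½(1.94591 + 3.13549) = 2.54070.
Integral + boundary = 45.0357.
k=1: B_{2}/(2)! × [f^{(1)}(23) − f^{(1)}(7)] = 1/12 × (0.0434783 − 0.142857) = -0.00828157.
Partial sum through k=1: 45.0274.
k=2: B_{4}/(4)! × [f^{(3)}(23) − f^{(3)}(7)] = −1/720 × (0.000164379 − 0.00583090) = 7.87017e-06.
Partial sum through k=2: 45.0274.
k=3: B_{6}/(6)! × [f^{(5)}(23) − f^{(5)}(7)] = 1/30240 × (3.72883e-06 − 0.00142798) = -4.70981e-08.

S_3 ≈ 45.0274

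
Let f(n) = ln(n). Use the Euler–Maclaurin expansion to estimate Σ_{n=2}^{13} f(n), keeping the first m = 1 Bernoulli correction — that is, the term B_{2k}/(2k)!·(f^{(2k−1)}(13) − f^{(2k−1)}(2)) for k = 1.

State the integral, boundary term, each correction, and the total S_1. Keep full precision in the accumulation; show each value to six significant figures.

Integral: ∫_2^13 ln(x) dx = 20.9580.
Endpoint term: (f(2) + f(13))/2 = (0.693147 + 2.56495)/2 = 1.62905.
Integral + boundary = 22.5871.
Order-1 term: 1/12 · (0.0769231 − 0.500000) = -0.0352564.

S_1 ≈ 22.5518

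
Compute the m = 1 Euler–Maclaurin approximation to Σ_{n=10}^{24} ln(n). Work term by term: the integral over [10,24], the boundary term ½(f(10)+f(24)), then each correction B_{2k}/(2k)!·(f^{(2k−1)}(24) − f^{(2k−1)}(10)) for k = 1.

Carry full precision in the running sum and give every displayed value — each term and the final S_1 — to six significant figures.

Integral: ∫_10^24 ln(x) dx = 39.2474.
Endpoint term: (f(10) + f(24))/2 = (2.30259 + 3.17805)/2 = 2.74032.
Running total after boundary: 41.9878.
k=1: B_{2}/(2)! × [f^{(1)}(24) − f^{(1)}(10)] = 1/12 × (0.0416667 − 0.100000) = -0.00486111.

S_1 ≈ 41.9829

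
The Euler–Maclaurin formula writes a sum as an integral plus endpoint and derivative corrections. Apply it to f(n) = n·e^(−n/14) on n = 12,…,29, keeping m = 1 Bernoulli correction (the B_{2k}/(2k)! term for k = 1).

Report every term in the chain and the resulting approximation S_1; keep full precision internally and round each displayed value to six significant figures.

S_1 ≈ 82.9733

The integral term ∫_12^29 x·e^(−x/14) dx = 78.6163.
Endpoint term: (f(12) + f(29))/2 = (5.09247 + 3.65416)/2 = 4.37332.
Running total after boundary: 82.9896.
Order-1 term: 1/12 · (-0.135006 − 0.0606247) = -0.0163026.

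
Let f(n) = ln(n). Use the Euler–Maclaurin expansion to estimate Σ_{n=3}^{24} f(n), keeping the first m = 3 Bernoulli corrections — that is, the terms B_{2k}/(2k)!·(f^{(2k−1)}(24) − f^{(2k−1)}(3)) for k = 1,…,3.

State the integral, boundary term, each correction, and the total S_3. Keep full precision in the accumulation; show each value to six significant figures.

∫_3^24 ln(x) dx evaluates to 51.9775.
½[f(3) + f(24)] = ½[1.09861 + 3.17805] = 2.13833.
So far: 54.1158.
k=1: B_{2}/(2)! × [f^{(1)}(24) − f^{(1)}(3)] = 1/12 × (0.0416667 − 0.333333) = -0.0243056.
After k=1: 54.0915.
k=2: B_{4}/(4)! × [f^{(3)}(24) − f^{(3)}(3)] = −1/720 × (0.000144676 − 0.0740741) = 0.000102680.
After k=2: 54.0916.
k=3: B_{6}/(6)! × [f^{(5)}(24) − f^{(5)}(3)] = 1/30240 × (3.01408e-06 − 0.0987654) = -3.26595e-06.

S_3 ≈ 54.0916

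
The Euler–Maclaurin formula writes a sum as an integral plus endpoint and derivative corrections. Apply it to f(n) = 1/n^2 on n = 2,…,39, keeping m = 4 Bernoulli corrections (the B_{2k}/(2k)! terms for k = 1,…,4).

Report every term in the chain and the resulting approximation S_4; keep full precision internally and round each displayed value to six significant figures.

The integral term ∫_2^39 1/x^2 dx = 0.474359.
Endpoint term: (f(2) + f(39))/2 = (0.250000 + 0.000657462)/2 = 0.125329.
So far: 0.599688.
Correction k=1: B_{2}/2! · (f^{(1)}(39) − f^{(1)}(2)) = 1/12 · (-3.37160e-05 − (-0.250000)) = 0.0208305.
After k=1: 0.620518.
Correction k=2: B_{4}/4! · (f^{(3)}(39) − f^{(3)}(2)) = −1/720 · (-2.66004e-07 − (-0.750000)) = -0.00104167.
After k=2: 0.619477.
Correction k=3: B_{6}/6! · (f^{(5)}(39) − f^{(5)}(2)) = 1/30240 · (-5.24663e-09 − (-5.62500)) = 0.000186012.
After k=3: 0.619663.
Correction k=4: B_{8}/8! · (f^{(7)}(39) − f^{(7)}(2)) = −1/1209600 · (-1.93170e-10 − (-78.7500)) = -6.51042e-05.

S_4 ≈ 0.619597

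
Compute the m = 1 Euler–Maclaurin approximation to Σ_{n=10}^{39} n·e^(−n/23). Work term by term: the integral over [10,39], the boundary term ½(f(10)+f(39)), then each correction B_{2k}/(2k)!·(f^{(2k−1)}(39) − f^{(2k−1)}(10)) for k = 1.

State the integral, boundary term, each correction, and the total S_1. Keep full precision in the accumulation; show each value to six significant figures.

S_1 ≈ 236.513

The integral term ∫_10^39 x·e^(−x/23) dx = 229.739.
Boundary: ½(f(10) + f(39)) = ½(6.47405 + 7.15570) = 6.81488.
Running total after boundary: 236.554.
k=1: B_{2}/(2)! × [f^{(1)}(39) − f^{(1)}(10)] = 1/12 × (-0.127638 − 0.365925) = -0.0411302.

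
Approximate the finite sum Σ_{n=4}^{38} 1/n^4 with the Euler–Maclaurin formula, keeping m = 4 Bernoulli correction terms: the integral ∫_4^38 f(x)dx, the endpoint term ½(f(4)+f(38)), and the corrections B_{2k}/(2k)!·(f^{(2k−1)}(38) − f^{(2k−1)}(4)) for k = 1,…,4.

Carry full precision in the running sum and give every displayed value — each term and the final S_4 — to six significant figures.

Integral: ∫_4^38 1/x^4 dx = 0.00520226.
½[f(4) + f(38)] = ½[0.00390625 + 4.79585e-07] = 0.00195336.
So far: 0.00715562.
Order-1 term: 1/12 · (-5.04826e-08 − (-0.00390625)) = 0.000325517.
Partial sum through k=1: 0.00748114.
Order-2 term: −1/720 · (-1.04881e-09 − (-0.00732422)) = -1.01725e-05.
Partial sum through k=2: 0.00747097.
Order-3 term: 1/30240 · (-4.06740e-11 − (-0.0256348)) = 8.47711e-07.
Partial sum through k=3: 0.00747182.
Order-4 term: −1/1209600 · (-2.53508e-12 − (-0.144196)) = -1.19209e-07.

S_4 ≈ 0.00747170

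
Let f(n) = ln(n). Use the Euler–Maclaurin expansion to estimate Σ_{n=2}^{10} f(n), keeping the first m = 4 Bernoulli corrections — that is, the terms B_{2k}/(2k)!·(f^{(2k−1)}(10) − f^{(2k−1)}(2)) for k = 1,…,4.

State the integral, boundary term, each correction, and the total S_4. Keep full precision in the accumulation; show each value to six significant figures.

S_4 ≈ 15.1044

The integral term ∫_2^10 ln(x) dx = 13.6396.
½[f(2) + f(10)] = ½[0.693147 + 2.30259] = 1.49787.
Integral + boundary = 15.1374.
k=1: B_{2}/(2)! × [f^{(1)}(10) − f^{(1)}(2)] = 1/12 × (0.100000 − 0.500000) = -0.0333333.
After k=1: 15.1041.
k=2: B_{4}/(4)! × [f^{(3)}(10) − f^{(3)}(2)] = −1/720 × (0.00200000 − 0.250000) = 0.000344444.
After k=2: 15.1044.
k=3: B_{6}/(6)! × [f^{(5)}(10) − f^{(5)}(2)] = 1/30240 × (0.000240000 − 0.750000) = -2.47937e-05.
After k=3: 15.1044.
k=4: B_{8}/(8)! × [f^{(7)}(10) − f^{(7)}(2)] = −1/1209600 × (7.20000e-05 − 5.62500) = 4.65024e-06.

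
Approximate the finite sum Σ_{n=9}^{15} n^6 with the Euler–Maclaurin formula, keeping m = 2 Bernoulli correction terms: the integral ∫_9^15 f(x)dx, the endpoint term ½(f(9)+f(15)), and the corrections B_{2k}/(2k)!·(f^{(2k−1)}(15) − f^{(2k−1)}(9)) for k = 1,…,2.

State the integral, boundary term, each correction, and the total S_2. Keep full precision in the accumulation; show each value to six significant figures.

S_2 ≈ 3.00360e+07

Integral: ∫_9^15 x^6 dx = 2.37252e+07.
Endpoint term: (f(9) + f(15))/2 = (531441 + 1.13906e+07)/2 = 5.96103e+06.
Integral + boundary = 2.96862e+07.
Order-1 term: 1/12 · (4.55625e+06 − 354294) = 350163.
After k=1: 3.00364e+07.
Order-2 term: −1/720 · (405000 − 87480.0) = -441.000.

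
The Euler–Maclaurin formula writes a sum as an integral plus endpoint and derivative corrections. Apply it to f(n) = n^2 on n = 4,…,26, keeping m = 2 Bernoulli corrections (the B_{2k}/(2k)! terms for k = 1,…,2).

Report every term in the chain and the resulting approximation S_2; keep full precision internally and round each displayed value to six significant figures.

Integral: ∫_4^26 x^2 dx = 5837.33.
Endpoint term: (f(4) + f(26))/2 = (16.0000 + 676.000)/2 = 346.000.
Running total after boundary: 6183.33.
k=1: B_{2}/(2)! × [f^{(1)}(26) − f^{(1)}(4)] = 1/12 × (52.0000 − 8.00000) = 3.66667.
Running total after k=1: 6187.00.
k=2: B_{4}/(4)! × [f^{(3)}(26) − f^{(3)}(4)] = −1/720 × (0.00000 − 0.00000) = 0.00000.

S_2 ≈ 6187.00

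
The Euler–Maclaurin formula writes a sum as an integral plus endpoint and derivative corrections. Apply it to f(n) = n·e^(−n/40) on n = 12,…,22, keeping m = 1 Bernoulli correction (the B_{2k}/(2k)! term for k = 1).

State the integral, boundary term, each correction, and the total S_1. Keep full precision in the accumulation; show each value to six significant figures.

The integral term ∫_12^22 x·e^(−x/40) dx = 110.066.
Boundary: ½(f(12) + f(22)) = ½(8.88982 + 12.6929) = 10.7914.
Running total after boundary: 120.858.
Order-1 term: 1/12 · (0.259627 − 0.518573) = -0.0215788.

S_1 ≈ 120.836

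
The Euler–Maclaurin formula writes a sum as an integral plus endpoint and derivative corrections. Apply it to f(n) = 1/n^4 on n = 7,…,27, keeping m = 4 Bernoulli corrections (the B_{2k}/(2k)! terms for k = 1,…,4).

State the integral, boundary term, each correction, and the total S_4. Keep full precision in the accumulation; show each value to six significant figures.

S_4 ≈ 0.00118368

The integral term ∫_7^27 1/x^4 dx = 0.000954882.
Boundary: ½(f(7) + f(27)) = ½(0.000416493 + 1.88168e-06) = 0.000209187.
Integral + boundary = 0.00116407.
Order-1 term: 1/12 · (-2.78767e-07 − (-0.000237996)) = 1.98098e-05.
After k=1: 0.00118388.
Order-2 term: −1/720 · (-1.14719e-08 − (-0.000145712)) = -2.02362e-07.
After k=2: 0.00118368.
Order-3 term: 1/30240 · (-8.81242e-10 − (-0.000166528)) = 5.50684e-09.
After k=3: 0.00118368.
Order-4 term: −1/1209600 · (-1.08795e-10 − (-0.000305868)) = -2.52867e-10.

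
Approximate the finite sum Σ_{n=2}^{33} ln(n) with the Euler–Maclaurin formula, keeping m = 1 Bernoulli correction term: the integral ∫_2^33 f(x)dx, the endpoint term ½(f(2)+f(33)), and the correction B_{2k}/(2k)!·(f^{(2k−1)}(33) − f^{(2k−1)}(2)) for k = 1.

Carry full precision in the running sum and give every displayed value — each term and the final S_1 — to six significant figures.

S_1 ≈ 85.0541

∫_2^33 ln(x) dx evaluates to 82.9985.
½[f(2) + f(33)] = ½[0.693147 + 3.49651] = 2.09483.
Running total after boundary: 85.0933.
k=1: B_{2}/(2)! × [f^{(1)}(33) − f^{(1)}(2)] = 1/12 × (0.0303030 − 0.500000) = -0.0391414.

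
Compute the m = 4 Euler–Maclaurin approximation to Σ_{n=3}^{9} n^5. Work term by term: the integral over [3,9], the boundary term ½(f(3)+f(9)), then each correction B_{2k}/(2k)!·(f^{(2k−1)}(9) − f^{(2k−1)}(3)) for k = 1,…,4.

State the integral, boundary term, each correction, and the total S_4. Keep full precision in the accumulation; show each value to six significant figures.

Integral: ∫_3^9 x^5 dx = 88452.0.
Endpoint term: (f(3) + f(9))/2 = (243.000 + 59049.0)/2 = 29646.0.
Integral + boundary = 118098.
Correction k=1: B_{2}/2! · (f^{(1)}(9) − f^{(1)}(3)) = 1/12 · (32805.0 − 405.000) = 2700.00.
Running total after k=1: 120798.
Correction k=2: B_{4}/4! · (f^{(3)}(9) − f^{(3)}(3)) = −1/720 · (4860.00 − 540.000) = -6.00000.
Running total after k=2: 120792.
Correction k=3: B_{6}/6! · (f^{(5)}(9) − f^{(5)}(3)) = 1/30240 · (120.000 − 120.000) = 0.00000.
Running total after k=3: 120792.
Correction k=4: B_{8}/8! · (f^{(7)}(9) − f^{(7)}(3)) = −1/1209600 · (0.00000 − 0.00000) = 0.00000.

S_4 ≈ 120792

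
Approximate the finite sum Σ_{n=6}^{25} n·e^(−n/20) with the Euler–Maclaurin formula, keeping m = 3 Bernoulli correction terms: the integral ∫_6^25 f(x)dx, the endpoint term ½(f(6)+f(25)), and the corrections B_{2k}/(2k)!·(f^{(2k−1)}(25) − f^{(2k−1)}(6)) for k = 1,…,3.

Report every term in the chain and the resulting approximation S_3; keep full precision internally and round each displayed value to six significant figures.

Integral: ∫_6^25 x·e^(−x/20) dx = 127.371.
Endpoint term: (f(6) + f(25))/2 = (4.44491 + 7.16262)/2 = 5.80376.
Running total after boundary: 133.175.
k=1: B_{2}/(2)! × [f^{(1)}(25) − f^{(1)}(6)] = 1/12 × (-0.0716262 − 0.518573) = -0.0491832.
Running total after k=1: 133.126.
k=2: B_{4}/(4)! × [f^{(3)}(25) − f^{(3)}(6)] = −1/720 × (0.00125346 − 0.00500052) = 5.20426e-06.
Running total after k=2: 133.126.
k=3: B_{6}/(6)! × [f^{(5)}(25) − f^{(5)}(6)] = 1/30240 × (6.71496e-06 − 2.17615e-05) = -4.97572e-10.

S_3 ≈ 133.126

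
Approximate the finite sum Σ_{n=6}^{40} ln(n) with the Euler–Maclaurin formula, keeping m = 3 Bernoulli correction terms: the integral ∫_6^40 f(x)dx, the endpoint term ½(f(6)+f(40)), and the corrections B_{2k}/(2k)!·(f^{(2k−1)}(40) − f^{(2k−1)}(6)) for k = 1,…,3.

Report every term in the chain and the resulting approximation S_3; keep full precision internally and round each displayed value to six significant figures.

S_3 ≈ 105.533

The integral term ∫_6^40 ln(x) dx = 102.805.
Endpoint term: (f(6) + f(40))/2 = (1.79176 + 3.68888)/2 = 2.74032.
Integral + boundary = 105.545.
Order-1 term: 1/12 · (0.0250000 − 0.166667) = -0.0118056.
After k=1: 105.533.
Order-2 term: −1/720 · (3.12500e-05 − 0.00925926) = 1.28167e-05.
After k=2: 105.533.
Order-3 term: 1/30240 · (2.34375e-07 − 0.00308642) = -1.02056e-07.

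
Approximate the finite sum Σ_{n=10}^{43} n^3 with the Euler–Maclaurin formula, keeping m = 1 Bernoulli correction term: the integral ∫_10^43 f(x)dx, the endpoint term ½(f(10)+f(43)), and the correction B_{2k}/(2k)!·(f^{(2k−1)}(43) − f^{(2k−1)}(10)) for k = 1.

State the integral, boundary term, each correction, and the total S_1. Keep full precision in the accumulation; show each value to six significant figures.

S_1 ≈ 892891

The integral term ∫_10^43 x^3 dx = 852200.
Endpoint term: (f(10) + f(43))/2 = (1000.00 + 79507.0)/2 = 40253.5.
Running total after boundary: 892454.
Correction k=1: B_{2}/2! · (f^{(1)}(43) − f^{(1)}(10)) = 1/12 · (5547.00 − 300.000) = 437.250.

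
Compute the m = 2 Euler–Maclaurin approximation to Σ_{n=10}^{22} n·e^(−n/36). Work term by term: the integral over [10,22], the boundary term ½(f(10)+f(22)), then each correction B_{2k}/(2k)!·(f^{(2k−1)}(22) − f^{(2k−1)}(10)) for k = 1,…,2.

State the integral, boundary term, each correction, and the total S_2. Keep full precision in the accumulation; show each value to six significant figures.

Integral: ∫_10^22 x·e^(−x/36) dx = 121.106.
Endpoint term: (f(10) + f(22))/2 = (7.57465 + 11.9404)/2 = 9.75755.
So far: 130.863.
Order-1 term: 1/12 · (0.211068 − 0.547058) = -0.0279991.
Partial sum through k=1: 130.835.
Order-2 term: −1/720 · (0.00100043 − 0.00159104) = 8.20286e-07.

S_2 ≈ 130.835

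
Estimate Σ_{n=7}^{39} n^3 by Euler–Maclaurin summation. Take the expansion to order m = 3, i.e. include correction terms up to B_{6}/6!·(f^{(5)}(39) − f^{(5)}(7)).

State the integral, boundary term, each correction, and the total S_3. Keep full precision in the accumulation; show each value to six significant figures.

S_3 ≈ 607959

Integral: ∫_7^39 x^3 dx = 577760.
Endpoint term: (f(7) + f(39))/2 = (343.000 + 59319.0)/2 = 29831.0.
Integral + boundary = 607591.
Order-1 term: 1/12 · (4563.00 − 147.000) = 368.000.
After k=1: 607959.
Order-2 term: −1/720 · (6.00000 − 6.00000) = 0.00000.
After k=2: 607959.
Order-3 term: 1/30240 · (0.00000 − 0.00000) = 0.00000.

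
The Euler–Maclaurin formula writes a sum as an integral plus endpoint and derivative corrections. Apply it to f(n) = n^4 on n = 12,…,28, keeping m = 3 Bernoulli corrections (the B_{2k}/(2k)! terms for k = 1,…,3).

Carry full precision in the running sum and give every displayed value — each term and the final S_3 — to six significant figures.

The integral term ∫_12^28 x^4 dx = 3.39231e+06.
Boundary: ½(f(12) + f(28)) = ½(20736.0 + 614656) = 317696.
Running total after boundary: 3.71000e+06.
k=1: B_{2}/(2)! × [f^{(1)}(28) − f^{(1)}(12)] = 1/12 × (87808.0 − 6912.00) = 6741.33.
Partial sum through k=1: 3.71674e+06.
k=2: B_{4}/(4)! × [f^{(3)}(28) − f^{(3)}(12)] = −1/720 × (672.000 − 288.000) = -0.533333.
Partial sum through k=2: 3.71674e+06.
k=3: B_{6}/(6)! × [f^{(5)}(28) − f^{(5)}(12)] = 1/30240 × (0.00000 − 0.00000) = 0.00000.

S_3 ≈ 3.71674e+06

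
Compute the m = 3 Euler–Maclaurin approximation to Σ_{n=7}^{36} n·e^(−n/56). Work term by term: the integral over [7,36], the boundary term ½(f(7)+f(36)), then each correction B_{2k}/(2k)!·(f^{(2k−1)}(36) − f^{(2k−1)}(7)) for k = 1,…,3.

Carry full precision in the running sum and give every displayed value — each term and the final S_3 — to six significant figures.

S_3 ≈ 417.093

∫_7^36 x·e^(−x/56) dx evaluates to 404.589.
½[f(7) + f(36)] = ½[6.17748 + 18.9284] = 12.5529.
So far: 417.142.
Order-1 term: 1/12 · (0.187781 − 0.772185) = -0.0487003.
Partial sum through k=1: 417.093.
Order-2 term: −1/720 · (0.000395203 − 0.000809049) = 5.74786e-07.
Partial sum through k=2: 417.093.
Order-3 term: 1/30240 · (2.32949e-07 − 4.37457e-07) = -6.76285e-12.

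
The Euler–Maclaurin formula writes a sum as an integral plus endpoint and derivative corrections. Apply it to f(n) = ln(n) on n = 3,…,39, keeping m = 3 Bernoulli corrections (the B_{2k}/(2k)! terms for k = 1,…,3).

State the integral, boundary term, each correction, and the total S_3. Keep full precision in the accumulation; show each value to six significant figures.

S_3 ≈ 105.939

The integral term ∫_3^39 ln(x) dx = 103.583.
Boundary: ½(f(3) + f(39)) = ½(1.09861 + 3.66356) = 2.38109.
Running total after boundary: 105.964.
k=1: B_{2}/(2)! × [f^{(1)}(39) − f^{(1)}(3)] = 1/12 × (0.0256410 − 0.333333) = -0.0256410.
Partial sum through k=1: 105.939.
k=2: B_{4}/(4)! × [f^{(3)}(39) − f^{(3)}(3)] = −1/720 × (3.37160e-05 − 0.0740741) = 0.000102834.
Partial sum through k=2: 105.939.
k=3: B_{6}/(6)! × [f^{(5)}(39) − f^{(5)}(3)] = 1/30240 × (2.66004e-07 − 0.0987654) = -3.26604e-06.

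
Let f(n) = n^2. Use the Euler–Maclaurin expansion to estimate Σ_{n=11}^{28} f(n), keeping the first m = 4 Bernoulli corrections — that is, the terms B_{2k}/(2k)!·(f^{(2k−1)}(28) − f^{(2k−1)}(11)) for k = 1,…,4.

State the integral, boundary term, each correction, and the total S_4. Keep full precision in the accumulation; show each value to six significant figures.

S_4 ≈ 7329.00

The integral term ∫_11^28 x^2 dx = 6873.67.
½[f(11) + f(28)] = ½[121.000 + 784.000] = 452.500.
So far: 7326.17.
Correction k=1: B_{2}/2! · (f^{(1)}(28) − f^{(1)}(11)) = 1/12 · (56.0000 − 22.0000) = 2.83333.
Running total after k=1: 7329.00.
Correction k=2: B_{4}/4! · (f^{(3)}(28) − f^{(3)}(11)) = −1/720 · (0.00000 − 0.00000) = 0.00000.
Running total after k=2: 7329.00.
Correction k=3: B_{6}/6! · (f^{(5)}(28) − f^{(5)}(11)) = 1/30240 · (0.00000 − 0.00000) = 0.00000.
Running total after k=3: 7329.00.
Correction k=4: B_{8}/8! · (f^{(7)}(28) − f^{(7)}(11)) = −1/1209600 · (0.00000 − 0.00000) = 0.00000.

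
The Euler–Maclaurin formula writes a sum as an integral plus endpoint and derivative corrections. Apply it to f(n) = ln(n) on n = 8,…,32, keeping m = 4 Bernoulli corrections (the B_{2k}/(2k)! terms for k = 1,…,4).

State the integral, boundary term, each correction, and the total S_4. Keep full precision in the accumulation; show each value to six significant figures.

The integral term ∫_8^32 ln(x) dx = 70.2680.
Boundary: ½(f(8) + f(32)) = ½(2.07944 + 3.46574) = 2.77259.
Running total after boundary: 73.0406.
Order-1 term: 1/12 · (0.0312500 − 0.125000) = -0.00781250.
After k=1: 73.0328.
Order-2 term: −1/720 · (6.10352e-05 − 0.00390625) = 5.34058e-06.
After k=2: 73.0328.
Order-3 term: 1/30240 · (7.15256e-07 − 0.000732422) = -2.41966e-08.
After k=3: 73.0328.
Order-4 term: −1/1209600 · (2.09548e-08 − 0.000343323) = 2.83814e-10.

S_4 ≈ 73.0328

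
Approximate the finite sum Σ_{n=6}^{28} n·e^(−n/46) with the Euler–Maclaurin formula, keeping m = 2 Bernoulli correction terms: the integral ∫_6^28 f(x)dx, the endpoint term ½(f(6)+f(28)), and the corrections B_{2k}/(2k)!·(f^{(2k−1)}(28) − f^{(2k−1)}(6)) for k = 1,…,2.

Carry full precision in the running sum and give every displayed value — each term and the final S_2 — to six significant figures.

Integral: ∫_6^28 x·e^(−x/46) dx = 247.511.
Endpoint term: (f(6) + f(28))/2 = (5.26628 + 15.2337)/2 = 10.2500.
Running total after boundary: 257.761.
k=1: B_{2}/(2)! × [f^{(1)}(28) − f^{(1)}(6)] = 1/12 × (0.212893 − 0.763229) = -0.0458614.
Partial sum through k=1: 257.715.
k=2: B_{4}/(4)! × [f^{(3)}(28) − f^{(3)}(6)] = −1/720 × (0.000614846 − 0.00119029) = 7.99230e-07.

S_2 ≈ 257.715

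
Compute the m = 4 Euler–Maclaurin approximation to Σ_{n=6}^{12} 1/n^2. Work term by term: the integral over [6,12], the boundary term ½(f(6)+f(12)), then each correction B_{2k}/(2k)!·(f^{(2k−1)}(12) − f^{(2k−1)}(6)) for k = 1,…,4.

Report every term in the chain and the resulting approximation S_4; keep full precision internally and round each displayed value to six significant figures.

S_4 ≈ 0.101366

∫_6^12 1/x^2 dx evaluates to 0.0833333.
½[f(6) + f(12)] = ½[0.0277778 + 0.00694444] = 0.0173611.
Integral + boundary = 0.100694.
Correction k=1: B_{2}/2! · (f^{(1)}(12) − f^{(1)}(6)) = 1/12 · (-0.00115741 − (-0.00925926)) = 0.000675154.
Running total after k=1: 0.101370.
Correction k=2: B_{4}/4! · (f^{(3)}(12) − f^{(3)}(6)) = −1/720 · (-9.64506e-05 − (-0.00308642)) = -4.15273e-06.
Running total after k=2: 0.101365.
Correction k=3: B_{6}/6! · (f^{(5)}(12) − f^{(5)}(6)) = 1/30240 · (-2.00939e-05 − (-0.00257202)) = 8.43890e-08.
Running total after k=3: 0.101366.
Correction k=4: B_{8}/8! · (f^{(7)}(12) − f^{(7)}(6)) = −1/1209600 · (-7.81429e-06 − (-0.00400091)) = -3.30117e-09.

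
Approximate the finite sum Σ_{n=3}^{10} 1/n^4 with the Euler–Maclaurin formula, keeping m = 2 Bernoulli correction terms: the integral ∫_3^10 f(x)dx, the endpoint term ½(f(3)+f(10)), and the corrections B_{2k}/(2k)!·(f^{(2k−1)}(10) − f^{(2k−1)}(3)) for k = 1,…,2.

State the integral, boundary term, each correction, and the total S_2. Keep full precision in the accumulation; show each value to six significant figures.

S_2 ≈ 0.0195274

∫_3^10 1/x^4 dx evaluates to 0.0120123.
Boundary: ½(f(3) + f(10)) = ½(0.0123457 + 0.000100000) = 0.00622284.
Running total after boundary: 0.0182352.
Order-1 term: 1/12 · (-4.00000e-05 − (-0.0164609)) = 0.00136841.
Running total after k=1: 0.0196036.
Order-2 term: −1/720 · (-1.20000e-05 − (-0.0548697)) = -7.61912e-05.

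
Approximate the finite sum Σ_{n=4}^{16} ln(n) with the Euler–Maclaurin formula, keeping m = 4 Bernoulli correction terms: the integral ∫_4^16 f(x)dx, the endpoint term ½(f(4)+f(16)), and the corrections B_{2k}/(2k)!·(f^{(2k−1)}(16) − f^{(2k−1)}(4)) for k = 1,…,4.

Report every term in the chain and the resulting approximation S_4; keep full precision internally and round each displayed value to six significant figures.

S_4 ≈ 28.8801

Integral: ∫_4^16 ln(x) dx = 26.8162.
Boundary: ½(f(4) + f(16)) = ½(1.38629 + 2.77259) = 2.07944.
Integral + boundary = 28.8957.
k=1: B_{2}/(2)! × [f^{(1)}(16) − f^{(1)}(4)] = 1/12 × (0.0625000 − 0.250000) = -0.0156250.
After k=1: 28.8801.
k=2: B_{4}/(4)! × [f^{(3)}(16) − f^{(3)}(4)] = −1/720 × (0.000488281 − 0.0312500) = 4.27246e-05.
After k=2: 28.8801.
k=3: B_{6}/(6)! × [f^{(5)}(16) − f^{(5)}(4)] = 1/30240 × (2.28882e-05 − 0.0234375) = -7.74293e-07.
After k=3: 28.8801.
k=4: B_{8}/(8)! × [f^{(7)}(16) − f^{(7)}(4)] = −1/1209600 × (2.68221e-06 − 0.0439453) = 3.63282e-08.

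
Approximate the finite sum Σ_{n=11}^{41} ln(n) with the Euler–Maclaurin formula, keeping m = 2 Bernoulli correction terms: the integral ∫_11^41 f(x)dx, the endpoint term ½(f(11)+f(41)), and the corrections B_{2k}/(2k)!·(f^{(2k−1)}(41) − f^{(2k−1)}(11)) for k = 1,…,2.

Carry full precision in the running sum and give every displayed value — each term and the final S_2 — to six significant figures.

S_2 ≈ 98.9298

∫_11^41 ln(x) dx evaluates to 95.8796.
Endpoint term: (f(11) + f(41))/2 = (2.39790 + 3.71357)/2 = 3.05573.
Running total after boundary: 98.9353.
k=1: B_{2}/(2)! × [f^{(1)}(41) − f^{(1)}(11)] = 1/12 × (0.0243902 − 0.0909091) = -0.00554324.
Running total after k=1: 98.9298.
k=2: B_{4}/(4)! × [f^{(3)}(41) − f^{(3)}(11)] = −1/720 × (2.90187e-05 − 0.00150263) = 2.04668e-06.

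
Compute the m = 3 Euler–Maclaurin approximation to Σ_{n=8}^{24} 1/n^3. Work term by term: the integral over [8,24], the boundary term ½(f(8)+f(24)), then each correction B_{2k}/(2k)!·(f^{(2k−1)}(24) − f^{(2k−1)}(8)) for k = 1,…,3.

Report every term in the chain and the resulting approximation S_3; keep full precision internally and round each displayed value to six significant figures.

∫_8^24 1/x^3 dx evaluates to 0.00694444.
Endpoint term: (f(8) + f(24))/2 = (0.00195312 + 7.23380e-05)/2 = 0.00101273.
So far: 0.00795718.
Order-1 term: 1/12 · (-9.04225e-06 − (-0.000732422)) = 6.02816e-05.
After k=1: 0.00801746.
Order-2 term: −1/720 · (-3.13967e-07 − (-0.000228882)) = -3.17455e-07.
After k=2: 0.00801714.
Order-3 term: 1/30240 · (-2.28934e-08 − (-0.000150204)) = 4.96630e-09.

S_3 ≈ 0.00801715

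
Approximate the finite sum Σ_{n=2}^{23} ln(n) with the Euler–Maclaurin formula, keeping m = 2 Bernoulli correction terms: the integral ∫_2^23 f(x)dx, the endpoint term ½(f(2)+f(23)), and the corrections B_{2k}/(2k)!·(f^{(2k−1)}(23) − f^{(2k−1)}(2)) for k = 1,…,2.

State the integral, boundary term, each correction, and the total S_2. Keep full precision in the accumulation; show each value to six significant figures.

Integral: ∫_2^23 ln(x) dx = 49.7301.
½[f(2) + f(23)] = ½[0.693147 + 3.13549] = 1.91432.
Integral + boundary = 51.6444.
Order-1 term: 1/12 · (0.0434783 − 0.500000) = -0.0380435.
After k=1: 51.6063.
Order-2 term: −1/720 · (0.000164379 − 0.250000) = 0.000346994.

S_2 ≈ 51.6067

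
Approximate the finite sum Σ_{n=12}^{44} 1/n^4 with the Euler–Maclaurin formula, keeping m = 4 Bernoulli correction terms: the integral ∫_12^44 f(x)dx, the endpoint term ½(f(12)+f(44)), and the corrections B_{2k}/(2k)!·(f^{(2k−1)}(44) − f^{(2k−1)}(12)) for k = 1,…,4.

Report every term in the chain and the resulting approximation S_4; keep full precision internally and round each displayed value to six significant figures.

The integral term ∫_12^44 1/x^4 dx = 0.000188988.
½[f(12) + f(44)] = ½[4.82253e-05 + 2.66802e-07] = 2.42461e-05.
So far: 0.000213234.
k=1: B_{2}/(2)! × [f^{(1)}(44) − f^{(1)}(12)] = 1/12 × (-2.42547e-08 − (-1.60751e-05)) = 1.33757e-06.
Running total after k=1: 0.000214572.
k=2: B_{4}/(4)! × [f^{(3)}(44) − f^{(3)}(12)] = −1/720 × (-3.75848e-10 − (-3.34898e-06)) = -4.65084e-09.
Running total after k=2: 0.000214567.
k=3: B_{6}/(6)! × [f^{(5)}(44) − f^{(5)}(12)] = 1/30240 × (-1.08716e-11 − (-1.30238e-06)) = 4.30678e-11.
Running total after k=3: 0.000214567.
k=4: B_{8}/(8)! × [f^{(7)}(44) − f^{(7)}(12)] = −1/1209600 × (-5.05397e-13 − (-8.13988e-07)) = -6.72940e-13.

S_4 ≈ 0.000214567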